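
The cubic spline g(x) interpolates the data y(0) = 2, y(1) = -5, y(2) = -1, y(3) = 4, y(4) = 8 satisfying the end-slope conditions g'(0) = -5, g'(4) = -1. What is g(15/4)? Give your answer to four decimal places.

Put M_i = g'' at the i-th knot. Here h = (1, 1, 1, 1) and Δ = (-7, 4, 5, 4), so the interior equations h_(i-1)·M_(i-1) + 2(h_(i-1)+h_i)·M_i + h_i·M_(i+1) = 6(Δ_i − Δ_(i-1)) read
  1·M_0 + 4·M_1 + 1·M_2 = 6(Δ_1 - Δ_0) = 66
  1·M_1 + 4·M_2 + 1·M_3 = 6(Δ_2 - Δ_1) = 6
  1·M_2 + 4·M_3 + 1·M_4 = 6(Δ_3 - Δ_2) = -6
Clamped end conditions give two more equations: 2h_0·M_0 + h_0·M_1 = 6(Δ_0 - g'(0)) = -12 and h_3·M_3 + 2h_3·M_4 = 6(g'(4) - Δ_3) = -30.
Solving the tridiagonal system: M_0 = -17, M_1 = 22, M_2 = -5, M_3 = 4, M_4 = -17.
On [3, 4], g(x) = 4 + 11/2·(x - 3) + 2·(x - 3)² - 7/2·(x - 3)³.
With (x - 3) = 3/4: g(15/4) = 995/128.

7.7734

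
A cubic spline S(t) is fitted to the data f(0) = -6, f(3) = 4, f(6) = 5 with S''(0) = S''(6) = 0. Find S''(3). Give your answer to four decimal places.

Write m_i for S''(x_i). With h_i = 3, 3 and divided differences Δ_i = 10/3, 1/3, the continuity of S' gives the tridiagonal system
  3·m_0 + 12·m_1 + 3·m_2 = 6(Δ_1 - Δ_0) = -18
Natural end conditions: m_0 = m_2 = 0.
Hence m_0 = 0, m_1 = -3/2, m_2 = 0.

-1.5000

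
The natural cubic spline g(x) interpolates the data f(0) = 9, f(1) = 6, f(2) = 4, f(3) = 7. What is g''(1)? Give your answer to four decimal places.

-0.4000

Put σ_i = g'' at the i-th knot. Here h = (1, 1, 1) and Δ = (-3, -2, 3), so the interior equations h_(i-1)·σ_(i-1) + 2(h_(i-1)+h_i)·σ_i + h_i·σ_(i+1) = 6(Δ_i − Δ_(i-1)) read
  1·σ_0 + 4·σ_1 + 1·σ_2 = 6(Δ_1 - Δ_0) = 6
  1·σ_1 + 4·σ_2 + 1·σ_3 = 6(Δ_2 - Δ_1) = 30
Natural end conditions: σ_0 = σ_3 = 0.
Solving the tridiagonal system: σ_0 = 0, σ_1 = -2/5, σ_2 = 38/5, σ_3 = 0.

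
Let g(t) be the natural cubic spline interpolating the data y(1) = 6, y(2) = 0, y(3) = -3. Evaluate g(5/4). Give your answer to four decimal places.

Let m_i = g''(x_i). Step sizes h_i = 1, 1; slopes of the chords Δ_i = (y_(i+1) - y_i)/h_i = -6, -3.
  1·m_0 + 4·m_1 + 1·m_2 = 6(Δ_1 - Δ_0) = 18
Natural end conditions: m_0 = m_2 = 0.
Solving the tridiagonal system: m_0 = 0, m_1 = 9/2, m_2 = 0.
On [1, 2], g(t) = 6 - 27/4·(t - 1) + 0·(t - 1)² + 3/4·(t - 1)³.
With (t - 1) = 1/4: g(5/4) = 1107/256.

4.3242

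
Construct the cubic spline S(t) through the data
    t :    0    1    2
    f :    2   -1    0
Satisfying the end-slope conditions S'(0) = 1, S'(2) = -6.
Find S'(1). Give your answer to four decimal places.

-0.2500

Write m_i for S''(x_i). With h_i = 1, 1 and divided differences Δ_i = -3, 1, the continuity of S' gives the tridiagonal system
  1·m_0 + 4·m_1 + 1·m_2 = 6(Δ_1 - Δ_0) = 24
Clamped end conditions give two more equations: 2h_0·m_0 + h_0·m_1 = 6(Δ_0 - S'(0)) = -24 and h_1·m_1 + 2h_1·m_2 = 6(S'(2) - Δ_1) = -42.
Solving: m_0 = -43/2, m_1 = 19, m_2 = -61/2.
On [1, 2], S'(t) = b_1 + 2c_1·(t - 1) + 3d_1·(t - 1)² with b_1 = Δ_1 - h_1(2m_1 + m_2)/6 = -1/4, c_1 = m_1/2 = 19/2, d_1 = (m_2 - m_1)/(6h_1) = -33/4. So S'(1) = -1/4.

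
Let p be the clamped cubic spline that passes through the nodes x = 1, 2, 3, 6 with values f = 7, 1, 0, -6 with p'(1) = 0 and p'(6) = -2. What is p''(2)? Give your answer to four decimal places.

14.6207

With σ_i denoting the second derivative at x_i, h_i = 1, 1, 3, and Δ_i = (y_(i+1) − y_i)/h_i = -6, -1, -2:
  1·σ_0 + 4·σ_1 + 1·σ_2 = 6(Δ_1 - Δ_0) = 30
  1·σ_1 + 8·σ_2 + 3·σ_3 = 6(Δ_2 - Δ_1) = -6
Clamped end conditions give two more equations: 2h_0·σ_0 + h_0·σ_1 = 6(Δ_0 - p'(1)) = -36 and h_2·σ_2 + 2h_2·σ_3 = 6(p'(6) - Δ_2) = 0.
Forward elimination and back-substitution give σ_0 = -734/29, σ_1 = 424/29, σ_2 = -92/29, σ_3 = 46/29.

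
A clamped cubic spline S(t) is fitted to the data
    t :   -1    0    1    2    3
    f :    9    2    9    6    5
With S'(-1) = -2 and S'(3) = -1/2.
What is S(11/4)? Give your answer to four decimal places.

With M_i denoting the second derivative at x_i, h_i = 1, 1, 1, 1, and Δ_i = (y_(i+1) − y_i)/h_i = -7, 7, -3, -1:
  1·M_0 + 4·M_1 + 1·M_2 = 6(Δ_1 - Δ_0) = 84
  1·M_1 + 4·M_2 + 1·M_3 = 6(Δ_2 - Δ_1) = -60
  1·M_2 + 4·M_3 + 1·M_4 = 6(Δ_3 - Δ_2) = 12
Clamped end conditions give two more equations: 2h_0·M_0 + h_0·M_1 = 6(Δ_0 - S'(-1)) = -30 and h_3·M_3 + 2h_3·M_4 = 6(S'(3) - Δ_3) = 3.
Forward elimination and back-substitution give M_0 = -1845/56, M_1 = 1005/28, M_2 = -213/8, M_3 = 297/28, M_4 = -213/56.
On [2, 3], S(t) = 6 - 437/112·(t - 2) + 297/56·(t - 2)² - 269/112·(t - 2)³.
With (t - 2) = 3/4: S(11/4) = 36153/7168.

5.0437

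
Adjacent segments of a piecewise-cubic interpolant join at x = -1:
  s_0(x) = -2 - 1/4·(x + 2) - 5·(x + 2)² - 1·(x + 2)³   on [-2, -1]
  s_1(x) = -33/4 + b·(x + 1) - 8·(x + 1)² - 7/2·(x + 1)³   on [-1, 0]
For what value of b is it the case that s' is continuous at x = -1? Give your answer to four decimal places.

-13.2500

s_0'(x) = -1/4 - 10·(x + 2) - 3·(x + 2)², so s_0'(-1) = -53/4. On the right, s_1'(-1) = b, so b = -53/4.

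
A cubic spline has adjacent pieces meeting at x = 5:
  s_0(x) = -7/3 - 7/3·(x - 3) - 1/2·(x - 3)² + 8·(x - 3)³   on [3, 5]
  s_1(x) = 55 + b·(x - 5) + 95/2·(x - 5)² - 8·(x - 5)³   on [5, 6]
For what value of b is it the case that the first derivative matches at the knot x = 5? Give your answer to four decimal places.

91.6667

s_0'(x) = -7/3 - 1·(x - 3) + 24·(x - 3)², so s_0'(5) = 275/3. On the right, s_1'(5) = b, so b = 275/3.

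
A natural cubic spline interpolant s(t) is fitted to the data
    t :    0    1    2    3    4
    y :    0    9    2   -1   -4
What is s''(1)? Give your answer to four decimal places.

Let σ_i = s''(x_i). Step sizes h_i = 1, 1, 1, 1; slopes of the chords Δ_i = (y_(i+1) - y_i)/h_i = 9, -7, -3, -3.
  1·σ_0 + 4·σ_1 + 1·σ_2 = 6(Δ_1 - Δ_0) = -96
  1·σ_1 + 4·σ_2 + 1·σ_3 = 6(Δ_2 - Δ_1) = 24
  1·σ_2 + 4·σ_3 + 1·σ_4 = 6(Δ_3 - Δ_2) = 0
Natural end conditions: σ_0 = σ_4 = 0.
Solving the tridiagonal system: σ_0 = 0, σ_1 = -192/7, σ_2 = 96/7, σ_3 = -24/7, σ_4 = 0.

-27.4286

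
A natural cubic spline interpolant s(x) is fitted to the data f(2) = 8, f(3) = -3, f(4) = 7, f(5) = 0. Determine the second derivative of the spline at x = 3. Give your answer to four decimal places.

40.4000

With M_i denoting the second derivative at x_i, h_i = 1, 1, 1, and Δ_i = (y_(i+1) − y_i)/h_i = -11, 10, -7:
  1·M_0 + 4·M_1 + 1·M_2 = 6(Δ_1 - Δ_0) = 126
  1·M_1 + 4·M_2 + 1·M_3 = 6(Δ_2 - Δ_1) = -102
Natural end conditions: M_0 = M_3 = 0.
Forward elimination and back-substitution give M_0 = 0, M_1 = 202/5, M_2 = -178/5, M_3 = 0.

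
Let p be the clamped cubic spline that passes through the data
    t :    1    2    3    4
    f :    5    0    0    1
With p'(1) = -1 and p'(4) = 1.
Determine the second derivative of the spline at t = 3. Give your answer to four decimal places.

-1.8667

Write σ_i for p''(x_i). With h_i = 1, 1, 1 and divided differences Δ_i = -5, 0, 1, the continuity of p' gives the tridiagonal system
  1·σ_0 + 4·σ_1 + 1·σ_2 = 6(Δ_1 - Δ_0) = 30
  1·σ_1 + 4·σ_2 + 1·σ_3 = 6(Δ_2 - Δ_1) = 6
Clamped end conditions give two more equations: 2h_0·σ_0 + h_0·σ_1 = 6(Δ_0 - p'(1)) = -24 and h_2·σ_2 + 2h_2·σ_3 = 6(p'(4) - Δ_2) = 0.
Solving the tridiagonal system: σ_0 = -274/15, σ_1 = 188/15, σ_2 = -28/15, σ_3 = 14/15.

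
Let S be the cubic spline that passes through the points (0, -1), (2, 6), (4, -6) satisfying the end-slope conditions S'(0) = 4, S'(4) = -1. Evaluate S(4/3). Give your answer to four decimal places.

5.5556

Put σ_i = S'' at the i-th knot. Here h = (2, 2) and Δ = (7/2, -6), so the interior equations h_(i-1)·σ_(i-1) + 2(h_(i-1)+h_i)·σ_i + h_i·σ_(i+1) = 6(Δ_i − Δ_(i-1)) read
  2·σ_0 + 8·σ_1 + 2·σ_2 = 6(Δ_1 - Δ_0) = -57
Clamped end conditions give two more equations: 2h_0·σ_0 + h_0·σ_1 = 6(Δ_0 - S'(0)) = -3 and h_1·σ_1 + 2h_1·σ_2 = 6(S'(4) - Δ_1) = 30.
Hence σ_0 = 41/8, σ_1 = -47/4, σ_2 = 107/8.
On [0, 2], S(t) = -1 + 4·t + 41/16·t² - 45/32·t³.
With t = 4/3: S(4/3) = 50/9.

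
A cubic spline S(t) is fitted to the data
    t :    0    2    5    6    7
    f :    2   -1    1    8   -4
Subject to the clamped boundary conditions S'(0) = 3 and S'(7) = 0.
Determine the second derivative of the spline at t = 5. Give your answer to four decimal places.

With m_i denoting the second derivative at x_i, h_i = 2, 3, 1, 1, and Δ_i = (y_(i+1) − y_i)/h_i = -3/2, 2/3, 7, -12:
  2·m_0 + 10·m_1 + 3·m_2 = 6(Δ_1 - Δ_0) = 13
  3·m_1 + 8·m_2 + 1·m_3 = 6(Δ_2 - Δ_1) = 38
  1·m_2 + 4·m_3 + 1·m_4 = 6(Δ_3 - Δ_2) = -114
Clamped end conditions give two more equations: 2h_0·m_0 + h_0·m_1 = 6(Δ_0 - S'(0)) = -27 and h_3·m_3 + 2h_3·m_4 = 6(S'(7) - Δ_3) = 72.
Solving: m_0 = -3629/564, m_1 = -89/141, m_2 = 3025/282, m_3 = -6475/141, m_4 = 16627/282.

10.7270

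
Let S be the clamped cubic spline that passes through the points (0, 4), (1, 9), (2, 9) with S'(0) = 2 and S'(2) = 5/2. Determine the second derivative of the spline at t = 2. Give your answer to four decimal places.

15.2500

Put M_i = S'' at the i-th knot. Here h = (1, 1) and Δ = (5, 0), so the interior equations h_(i-1)·M_(i-1) + 2(h_(i-1)+h_i)·M_i + h_i·M_(i+1) = 6(Δ_i − Δ_(i-1)) read
  1·M_0 + 4·M_1 + 1·M_2 = 6(Δ_1 - Δ_0) = -30
Clamped end conditions give two more equations: 2h_0·M_0 + h_0·M_1 = 6(Δ_0 - S'(0)) = 18 and h_1·M_1 + 2h_1·M_2 = 6(S'(2) - Δ_1) = 15.
Solving: M_0 = 67/4, M_1 = -31/2, M_2 = 61/4.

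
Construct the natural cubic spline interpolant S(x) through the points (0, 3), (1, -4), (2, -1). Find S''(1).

With M_i denoting the second derivative at x_i, h_i = 1, 1, and Δ_i = (y_(i+1) − y_i)/h_i = -7, 3:
  1·M_0 + 4·M_1 + 1·M_2 = 6(Δ_1 - Δ_0) = 60
Natural end conditions: M_0 = M_2 = 0.
Hence M_0 = 0, M_1 = 15, M_2 = 0.

15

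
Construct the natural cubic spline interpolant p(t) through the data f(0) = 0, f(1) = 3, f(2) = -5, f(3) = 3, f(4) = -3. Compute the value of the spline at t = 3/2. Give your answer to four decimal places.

-1.7567

Write σ_i for p''(x_i). With h_i = 1, 1, 1, 1 and divided differences Δ_i = 3, -8, 8, -6, the continuity of p' gives the tridiagonal system
  1·σ_0 + 4·σ_1 + 1·σ_2 = 6(Δ_1 - Δ_0) = -66
  1·σ_1 + 4·σ_2 + 1·σ_3 = 6(Δ_2 - Δ_1) = 96
  1·σ_2 + 4·σ_3 + 1·σ_4 = 6(Δ_3 - Δ_2) = -84
Natural end conditions: σ_0 = σ_4 = 0.
Forward elimination and back-substitution give σ_0 = 0, σ_1 = -729/28, σ_2 = 267/7, σ_3 = -855/28, σ_4 = 0.
On [1, 2], p(t) = 3 - 159/28·(t - 1) - 729/56·(t - 1)² + 599/56·(t - 1)³.
With (t - 1) = 1/2: p(3/2) = -787/448.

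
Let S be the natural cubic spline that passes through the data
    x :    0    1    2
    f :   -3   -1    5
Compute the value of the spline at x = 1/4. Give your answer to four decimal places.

-2.7344

Put M_i = S'' at the i-th knot. Here h = (1, 1) and Δ = (2, 6), so the interior equations h_(i-1)·M_(i-1) + 2(h_(i-1)+h_i)·M_i + h_i·M_(i+1) = 6(Δ_i − Δ_(i-1)) read
  1·M_0 + 4·M_1 + 1·M_2 = 6(Δ_1 - Δ_0) = 24
Natural end conditions: M_0 = M_2 = 0.
Forward elimination and back-substitution give M_0 = 0, M_1 = 6, M_2 = 0.
On [0, 1], S(x) = -3 + 1·x + 0·x² + 1·x³.
With x = 1/4: S(1/4) = -175/64.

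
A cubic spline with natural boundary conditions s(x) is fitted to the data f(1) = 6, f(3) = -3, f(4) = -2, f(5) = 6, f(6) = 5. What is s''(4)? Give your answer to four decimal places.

13.9535

With m_i denoting the second derivative at x_i, h_i = 2, 1, 1, 1, and Δ_i = (y_(i+1) − y_i)/h_i = -9/2, 1, 8, -1:
  2·m_0 + 6·m_1 + 1·m_2 = 6(Δ_1 - Δ_0) = 33
  1·m_1 + 4·m_2 + 1·m_3 = 6(Δ_2 - Δ_1) = 42
  1·m_2 + 4·m_3 + 1·m_4 = 6(Δ_3 - Δ_2) = -54
Natural end conditions: m_0 = m_4 = 0.
Forward elimination and back-substitution give m_0 = 0, m_1 = 273/86, m_2 = 600/43, m_3 = -1461/86, m_4 = 0.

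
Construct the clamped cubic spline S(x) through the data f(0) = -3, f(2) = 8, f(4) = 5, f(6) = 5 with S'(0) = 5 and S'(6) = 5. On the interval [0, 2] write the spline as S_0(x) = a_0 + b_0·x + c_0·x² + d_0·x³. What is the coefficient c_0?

2

Write M_i for S''(x_i). With h_i = 2, 2, 2 and divided differences Δ_i = 11/2, -3/2, 0, the continuity of S' gives the tridiagonal system
  2·M_0 + 8·M_1 + 2·M_2 = 6(Δ_1 - Δ_0) = -42
  2·M_1 + 8·M_2 + 2·M_3 = 6(Δ_2 - Δ_1) = 9
Clamped end conditions give two more equations: 2h_0·M_0 + h_0·M_1 = 6(Δ_0 - S'(0)) = 3 and h_2·M_2 + 2h_2·M_3 = 6(S'(6) - Δ_2) = 30.
Hence M_0 = 4, M_1 = -13/2, M_2 = 1, M_3 = 7.
On [0, 2], with S_0(x) = a_0 + b_0·x + c_0·x² + d_0·x³: c_0 = M_0/2 = 2, d_0 = (M_1 - M_0)/(6h_0) = -7/8, b_0 = Δ_0 - h_0(2M_0 + M_1)/6 = 5.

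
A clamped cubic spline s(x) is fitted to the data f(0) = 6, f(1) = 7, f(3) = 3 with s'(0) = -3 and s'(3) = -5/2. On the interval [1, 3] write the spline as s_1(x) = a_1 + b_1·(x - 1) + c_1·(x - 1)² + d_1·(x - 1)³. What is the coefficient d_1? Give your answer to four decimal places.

0.7292

Write M_i for s''(x_i). With h_i = 1, 2 and divided differences Δ_i = 1, -2, the continuity of s' gives the tridiagonal system
  1·M_0 + 6·M_1 + 2·M_2 = 6(Δ_1 - Δ_0) = -18
Clamped end conditions give two more equations: 2h_0·M_0 + h_0·M_1 = 6(Δ_0 - s'(0)) = 24 and h_1·M_1 + 2h_1·M_2 = 6(s'(3) - Δ_1) = -3.
Hence M_0 = 91/6, M_1 = -19/3, M_2 = 29/12.
On [1, 3], with s_1(x) = a_1 + b_1·(x - 1) + c_1·(x - 1)² + d_1·(x - 1)³: c_1 = M_1/2 = -19/6, d_1 = (M_2 - M_1)/(6h_1) = 35/48, b_1 = Δ_1 - h_1(2M_1 + M_2)/6 = 17/12.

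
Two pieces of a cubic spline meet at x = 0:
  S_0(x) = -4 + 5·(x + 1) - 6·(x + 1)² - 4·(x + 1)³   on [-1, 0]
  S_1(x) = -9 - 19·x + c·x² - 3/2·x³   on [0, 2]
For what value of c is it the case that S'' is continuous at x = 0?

S_0''(x) = -12 - 24·(x + 1), so S_0''(0) = -36. On the right, S_1''(0) = 2c, so c = -18.

-18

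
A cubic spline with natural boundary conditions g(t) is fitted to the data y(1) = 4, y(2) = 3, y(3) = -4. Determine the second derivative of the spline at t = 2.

-9

With m_i denoting the second derivative at x_i, h_i = 1, 1, and Δ_i = (y_(i+1) − y_i)/h_i = -1, -7:
  1·m_0 + 4·m_1 + 1·m_2 = 6(Δ_1 - Δ_0) = -36
Natural end conditions: m_0 = m_2 = 0.
Forward elimination and back-substitution give m_0 = 0, m_1 = -9, m_2 = 0.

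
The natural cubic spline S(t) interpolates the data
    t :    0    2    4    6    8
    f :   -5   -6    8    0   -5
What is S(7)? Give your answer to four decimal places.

Write M_i for S''(x_i). With h_i = 2, 2, 2, 2 and divided differences Δ_i = -1/2, 7, -4, -5/2, the continuity of S' gives the tridiagonal system
  2·M_0 + 8·M_1 + 2·M_2 = 6(Δ_1 - Δ_0) = 45
  2·M_1 + 8·M_2 + 2·M_3 = 6(Δ_2 - Δ_1) = -66
  2·M_2 + 8·M_3 + 2·M_4 = 6(Δ_3 - Δ_2) = 9
Natural end conditions: M_0 = M_4 = 0.
Solving: M_0 = 0, M_1 = 237/28, M_2 = -159/14, M_3 = 111/28, M_4 = 0.
On [6, 8], S(t) = 0 - 36/7·(t - 6) + 111/56·(t - 6)² - 37/112·(t - 6)³.
With (t - 6) = 1: S(7) = -391/112.

-3.4911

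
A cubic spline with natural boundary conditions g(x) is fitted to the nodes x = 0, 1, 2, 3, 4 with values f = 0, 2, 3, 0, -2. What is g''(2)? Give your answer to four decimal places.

Let M_i = g''(x_i). Step sizes h_i = 1, 1, 1, 1; slopes of the chords Δ_i = (y_(i+1) - y_i)/h_i = 2, 1, -3, -2.
  1·M_0 + 4·M_1 + 1·M_2 = 6(Δ_1 - Δ_0) = -6
  1·M_1 + 4·M_2 + 1·M_3 = 6(Δ_2 - Δ_1) = -24
  1·M_2 + 4·M_3 + 1·M_4 = 6(Δ_3 - Δ_2) = 6
Natural end conditions: M_0 = M_4 = 0.
Solving: M_0 = 0, M_1 = 3/14, M_2 = -48/7, M_3 = 45/14, M_4 = 0.

-6.8571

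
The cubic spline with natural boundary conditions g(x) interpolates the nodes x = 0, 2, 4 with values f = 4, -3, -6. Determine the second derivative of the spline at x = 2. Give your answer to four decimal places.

Write σ_i for g''(x_i). With h_i = 2, 2 and divided differences Δ_i = -7/2, -3/2, the continuity of g' gives the tridiagonal system
  2·σ_0 + 8·σ_1 + 2·σ_2 = 6(Δ_1 - Δ_0) = 12
Natural end conditions: σ_0 = σ_2 = 0.
Forward elimination and back-substitution give σ_0 = 0, σ_1 = 3/2, σ_2 = 0.

1.5000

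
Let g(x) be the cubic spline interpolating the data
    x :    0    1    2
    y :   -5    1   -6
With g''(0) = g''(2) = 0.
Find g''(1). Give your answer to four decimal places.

-19.5000

Write σ_i for g''(x_i). With h_i = 1, 1 and divided differences Δ_i = 6, -7, the continuity of g' gives the tridiagonal system
  1·σ_0 + 4·σ_1 + 1·σ_2 = 6(Δ_1 - Δ_0) = -78
Natural end conditions: σ_0 = σ_2 = 0.
Hence σ_0 = 0, σ_1 = -39/2, σ_2 = 0.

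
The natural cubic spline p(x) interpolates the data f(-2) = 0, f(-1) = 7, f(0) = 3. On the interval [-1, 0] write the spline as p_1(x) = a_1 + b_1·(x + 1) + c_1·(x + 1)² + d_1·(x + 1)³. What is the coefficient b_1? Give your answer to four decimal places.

1.5000

With M_i denoting the second derivative at x_i, h_i = 1, 1, and Δ_i = (y_(i+1) − y_i)/h_i = 7, -4:
  1·M_0 + 4·M_1 + 1·M_2 = 6(Δ_1 - Δ_0) = -66
Natural end conditions: M_0 = M_2 = 0.
Solving: M_0 = 0, M_1 = -33/2, M_2 = 0.
On [-1, 0], with p_1(x) = a_1 + b_1·(x + 1) + c_1·(x + 1)² + d_1·(x + 1)³: c_1 = M_1/2 = -33/4, d_1 = (M_2 - M_1)/(6h_1) = 11/4, b_1 = Δ_1 - h_1(2M_1 + M_2)/6 = 3/2.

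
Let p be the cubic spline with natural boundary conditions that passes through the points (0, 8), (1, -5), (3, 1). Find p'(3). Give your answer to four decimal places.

8.3333

With σ_i denoting the second derivative at x_i, h_i = 1, 2, and Δ_i = (y_(i+1) − y_i)/h_i = -13, 3:
  1·σ_0 + 6·σ_1 + 2·σ_2 = 6(Δ_1 - Δ_0) = 96
Natural end conditions: σ_0 = σ_2 = 0.
Solving: σ_0 = 0, σ_1 = 16, σ_2 = 0.
On [1, 3], p'(x) = b_1 + 2c_1·(x - 1) + 3d_1·(x - 1)² with b_1 = Δ_1 - h_1(2σ_1 + σ_2)/6 = -23/3, c_1 = σ_1/2 = 8, d_1 = (σ_2 - σ_1)/(6h_1) = -4/3. So p'(3) = 25/3.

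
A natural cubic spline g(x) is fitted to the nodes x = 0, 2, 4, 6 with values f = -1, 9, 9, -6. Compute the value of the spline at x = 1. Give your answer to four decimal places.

Write M_i for g''(x_i). With h_i = 2, 2, 2 and divided differences Δ_i = 5, 0, -15/2, the continuity of g' gives the tridiagonal system
  2·M_0 + 8·M_1 + 2·M_2 = 6(Δ_1 - Δ_0) = -30
  2·M_1 + 8·M_2 + 2·M_3 = 6(Δ_2 - Δ_1) = -45
Natural end conditions: M_0 = M_3 = 0.
Solving the tridiagonal system: M_0 = 0, M_1 = -5/2, M_2 = -5, M_3 = 0.
On [0, 2], g(x) = -1 + 35/6·x + 0·x² - 5/24·x³.
With x = 1: g(1) = 37/8.

4.6250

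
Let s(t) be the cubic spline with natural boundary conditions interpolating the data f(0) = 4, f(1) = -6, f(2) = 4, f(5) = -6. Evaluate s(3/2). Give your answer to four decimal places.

Write M_i for s''(x_i). With h_i = 1, 1, 3 and divided differences Δ_i = -10, 10, -10/3, the continuity of s' gives the tridiagonal system
  1·M_0 + 4·M_1 + 1·M_2 = 6(Δ_1 - Δ_0) = 120
  1·M_1 + 8·M_2 + 3·M_3 = 6(Δ_2 - Δ_1) = -80
Natural end conditions: M_0 = M_3 = 0.
Forward elimination and back-substitution give M_0 = 0, M_1 = 1040/31, M_2 = -440/31, M_3 = 0.
On [1, 2], s(t) = -6 + 110/93·(t - 1) + 520/31·(t - 1)² - 740/93·(t - 1)³.
With (t - 1) = 1/2: s(3/2) = -137/62.

-2.2097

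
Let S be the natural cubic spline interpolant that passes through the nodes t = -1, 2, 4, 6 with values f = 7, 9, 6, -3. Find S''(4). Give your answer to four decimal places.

-2.0263

Write σ_i for S''(x_i). With h_i = 3, 2, 2 and divided differences Δ_i = 2/3, -3/2, -9/2, the continuity of S' gives the tridiagonal system
  3·σ_0 + 10·σ_1 + 2·σ_2 = 6(Δ_1 - Δ_0) = -13
  2·σ_1 + 8·σ_2 + 2·σ_3 = 6(Δ_2 - Δ_1) = -18
Natural end conditions: σ_0 = σ_3 = 0.
Hence σ_0 = 0, σ_1 = -17/19, σ_2 = -77/38, σ_3 = 0.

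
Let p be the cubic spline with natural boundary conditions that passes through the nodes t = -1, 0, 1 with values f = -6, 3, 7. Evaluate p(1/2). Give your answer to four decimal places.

5.4688

Let σ_i = p''(x_i). Step sizes h_i = 1, 1; slopes of the chords Δ_i = (y_(i+1) - y_i)/h_i = 9, 4.
  1·σ_0 + 4·σ_1 + 1·σ_2 = 6(Δ_1 - Δ_0) = -30
Natural end conditions: σ_0 = σ_2 = 0.
Solving the tridiagonal system: σ_0 = 0, σ_1 = -15/2, σ_2 = 0.
On [0, 1], p(t) = 3 + 13/2·t - 15/4·t² + 5/4·t³.
With t = 1/2: p(1/2) = 175/32.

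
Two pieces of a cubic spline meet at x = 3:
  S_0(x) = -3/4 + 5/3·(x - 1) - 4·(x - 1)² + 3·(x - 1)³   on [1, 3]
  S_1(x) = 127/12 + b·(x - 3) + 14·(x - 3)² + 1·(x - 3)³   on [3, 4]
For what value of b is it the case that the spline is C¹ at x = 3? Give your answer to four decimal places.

S_0'(x) = 5/3 - 8·(x - 1) + 9·(x - 1)², so S_0'(3) = 65/3. On the right, S_1'(3) = b, so b = 65/3.

21.6667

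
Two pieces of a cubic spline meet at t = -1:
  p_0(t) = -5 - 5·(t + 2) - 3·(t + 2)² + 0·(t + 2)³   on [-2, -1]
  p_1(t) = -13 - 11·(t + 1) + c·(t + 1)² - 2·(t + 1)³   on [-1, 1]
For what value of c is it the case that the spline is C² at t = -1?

p_0''(t) = -6 + 0·(t + 2), so p_0''(-1) = -6. On the right, p_1''(-1) = 2c, so c = -3.

-3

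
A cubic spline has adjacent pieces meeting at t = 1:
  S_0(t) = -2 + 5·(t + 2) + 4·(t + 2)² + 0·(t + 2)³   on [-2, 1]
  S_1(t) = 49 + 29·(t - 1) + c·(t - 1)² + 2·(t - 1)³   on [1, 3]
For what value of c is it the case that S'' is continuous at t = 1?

4

S_0''(t) = 8 + 0·(t + 2), so S_0''(1) = 8. On the right, S_1''(1) = 2c, so c = 4.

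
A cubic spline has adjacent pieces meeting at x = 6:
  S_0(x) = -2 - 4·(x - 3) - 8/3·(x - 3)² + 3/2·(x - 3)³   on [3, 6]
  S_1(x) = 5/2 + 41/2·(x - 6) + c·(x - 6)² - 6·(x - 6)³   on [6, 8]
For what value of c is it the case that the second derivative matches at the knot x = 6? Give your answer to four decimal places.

S_0''(x) = -16/3 + 9·(x - 3), so S_0''(6) = 65/3. On the right, S_1''(6) = 2c, so c = 65/6.

10.8333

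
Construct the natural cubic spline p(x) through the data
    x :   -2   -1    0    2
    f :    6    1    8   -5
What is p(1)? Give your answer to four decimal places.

5.8043

Write M_i for p''(x_i). With h_i = 1, 1, 2 and divided differences Δ_i = -5, 7, -13/2, the continuity of p' gives the tridiagonal system
  1·M_0 + 4·M_1 + 1·M_2 = 6(Δ_1 - Δ_0) = 72
  1·M_1 + 6·M_2 + 2·M_3 = 6(Δ_2 - Δ_1) = -81
Natural end conditions: M_0 = M_3 = 0.
Forward elimination and back-substitution give M_0 = 0, M_1 = 513/23, M_2 = -396/23, M_3 = 0.
On [0, 2], p(x) = 8 + 229/46·x - 198/23·x² + 33/23·x³.
With x = 1: p(1) = 267/46.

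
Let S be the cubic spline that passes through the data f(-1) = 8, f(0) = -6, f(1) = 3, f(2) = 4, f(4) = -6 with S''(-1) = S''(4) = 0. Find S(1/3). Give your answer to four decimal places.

With M_i denoting the second derivative at x_i, h_i = 1, 1, 1, 2, and Δ_i = (y_(i+1) − y_i)/h_i = -14, 9, 1, -5:
  1·M_0 + 4·M_1 + 1·M_2 = 6(Δ_1 - Δ_0) = 138
  1·M_1 + 4·M_2 + 1·M_3 = 6(Δ_2 - Δ_1) = -48
  1·M_2 + 6·M_3 + 2·M_4 = 6(Δ_3 - Δ_2) = -36
Natural end conditions: M_0 = M_4 = 0.
Solving the tridiagonal system: M_0 = 0, M_1 = 1713/43, M_2 = -918/43, M_3 = -105/43, M_4 = 0.
On [0, 1], S(t) = -6 - 31/43·t + 1713/86·t² - 877/86·t³.
With t = 1/3: S(1/3) = -5114/1161.

-4.4048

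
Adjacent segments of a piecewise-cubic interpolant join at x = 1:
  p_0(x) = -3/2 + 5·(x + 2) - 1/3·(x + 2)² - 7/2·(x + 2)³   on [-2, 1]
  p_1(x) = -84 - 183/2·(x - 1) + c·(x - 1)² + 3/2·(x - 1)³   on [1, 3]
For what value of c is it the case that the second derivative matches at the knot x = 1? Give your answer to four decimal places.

-31.8333

p_0''(x) = -2/3 - 21·(x + 2), so p_0''(1) = -191/3. On the right, p_1''(1) = 2c, so c = -191/6.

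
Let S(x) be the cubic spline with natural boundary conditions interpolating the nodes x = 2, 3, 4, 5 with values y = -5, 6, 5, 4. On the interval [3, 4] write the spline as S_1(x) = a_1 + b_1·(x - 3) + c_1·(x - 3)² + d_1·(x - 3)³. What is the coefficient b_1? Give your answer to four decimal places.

With M_i denoting the second derivative at x_i, h_i = 1, 1, 1, and Δ_i = (y_(i+1) − y_i)/h_i = 11, -1, -1:
  1·M_0 + 4·M_1 + 1·M_2 = 6(Δ_1 - Δ_0) = -72
  1·M_1 + 4·M_2 + 1·M_3 = 6(Δ_2 - Δ_1) = 0
Natural end conditions: M_0 = M_3 = 0.
Solving the tridiagonal system: M_0 = 0, M_1 = -96/5, M_2 = 24/5, M_3 = 0.
On [3, 4], with S_1(x) = a_1 + b_1·(x - 3) + c_1·(x - 3)² + d_1·(x - 3)³: c_1 = M_1/2 = -48/5, d_1 = (M_2 - M_1)/(6h_1) = 4, b_1 = Δ_1 - h_1(2M_1 + M_2)/6 = 23/5.

4.6000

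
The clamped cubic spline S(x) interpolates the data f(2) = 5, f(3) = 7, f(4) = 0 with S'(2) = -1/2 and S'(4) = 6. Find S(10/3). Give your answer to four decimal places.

Let M_i = S''(x_i). Step sizes h_i = 1, 1; slopes of the chords Δ_i = (y_(i+1) - y_i)/h_i = 2, -7.
  1·M_0 + 4·M_1 + 1·M_2 = 6(Δ_1 - Δ_0) = -54
Clamped end conditions give two more equations: 2h_0·M_0 + h_0·M_1 = 6(Δ_0 - S'(2)) = 15 and h_1·M_1 + 2h_1·M_2 = 6(S'(4) - Δ_1) = 78.
Solving the tridiagonal system: M_0 = 97/4, M_1 = -67/2, M_2 = 223/4.
On [3, 4], S(x) = 7 - 41/8·(x - 3) - 67/4·(x - 3)² + 119/8·(x - 3)³.
With (x - 3) = 1/3: S(10/3) = 215/54.

3.9815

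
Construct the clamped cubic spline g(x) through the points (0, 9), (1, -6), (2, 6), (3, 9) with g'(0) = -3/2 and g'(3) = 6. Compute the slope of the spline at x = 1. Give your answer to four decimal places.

Write m_i for g''(x_i). With h_i = 1, 1, 1 and divided differences Δ_i = -15, 12, 3, the continuity of g' gives the tridiagonal system
  1·m_0 + 4·m_1 + 1·m_2 = 6(Δ_1 - Δ_0) = 162
  1·m_1 + 4·m_2 + 1·m_3 = 6(Δ_2 - Δ_1) = -54
Clamped end conditions give two more equations: 2h_0·m_0 + h_0·m_1 = 6(Δ_0 - g'(0)) = -81 and h_2·m_2 + 2h_2·m_3 = 6(g'(3) - Δ_2) = 18.
Solving the tridiagonal system: m_0 = -374/5, m_1 = 343/5, m_2 = -188/5, m_3 = 139/5.
On [1, 2], g'(x) = b_1 + 2c_1·(x - 1) + 3d_1·(x - 1)² with b_1 = Δ_1 - h_1(2m_1 + m_2)/6 = -23/5, c_1 = m_1/2 = 343/10, d_1 = (m_2 - m_1)/(6h_1) = -177/10. So g'(1) = -23/5.

-4.6000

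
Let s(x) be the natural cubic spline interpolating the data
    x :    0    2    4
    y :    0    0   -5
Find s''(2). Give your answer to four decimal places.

Put M_i = s'' at the i-th knot. Here h = (2, 2) and Δ = (0, -5/2), so the interior equations h_(i-1)·M_(i-1) + 2(h_(i-1)+h_i)·M_i + h_i·M_(i+1) = 6(Δ_i − Δ_(i-1)) read
  2·M_0 + 8·M_1 + 2·M_2 = 6(Δ_1 - Δ_0) = -15
Natural end conditions: M_0 = M_2 = 0.
Solving: M_0 = 0, M_1 = -15/8, M_2 = 0.

-1.8750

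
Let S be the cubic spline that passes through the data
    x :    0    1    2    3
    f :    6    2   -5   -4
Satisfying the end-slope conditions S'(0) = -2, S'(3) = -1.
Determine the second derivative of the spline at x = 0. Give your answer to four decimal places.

-1.7333

Put σ_i = S'' at the i-th knot. Here h = (1, 1, 1) and Δ = (-4, -7, 1), so the interior equations h_(i-1)·σ_(i-1) + 2(h_(i-1)+h_i)·σ_i + h_i·σ_(i+1) = 6(Δ_i − Δ_(i-1)) read
  1·σ_0 + 4·σ_1 + 1·σ_2 = 6(Δ_1 - Δ_0) = -18
  1·σ_1 + 4·σ_2 + 1·σ_3 = 6(Δ_2 - Δ_1) = 48
Clamped end conditions give two more equations: 2h_0·σ_0 + h_0·σ_1 = 6(Δ_0 - S'(0)) = -12 and h_2·σ_2 + 2h_2·σ_3 = 6(S'(3) - Δ_2) = -12.
Solving the tridiagonal system: σ_0 = -26/15, σ_1 = -128/15, σ_2 = 268/15, σ_3 = -224/15.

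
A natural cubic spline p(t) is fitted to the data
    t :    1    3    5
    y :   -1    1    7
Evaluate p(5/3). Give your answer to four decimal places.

Let M_i = p''(x_i). Step sizes h_i = 2, 2; slopes of the chords Δ_i = (y_(i+1) - y_i)/h_i = 1, 3.
  2·M_0 + 8·M_1 + 2·M_2 = 6(Δ_1 - Δ_0) = 12
Natural end conditions: M_0 = M_2 = 0.
Solving the tridiagonal system: M_0 = 0, M_1 = 3/2, M_2 = 0.
On [1, 3], p(t) = -1 + 1/2·(t - 1) + 0·(t - 1)² + 1/8·(t - 1)³.
With (t - 1) = 2/3: p(5/3) = -17/27.

-0.6296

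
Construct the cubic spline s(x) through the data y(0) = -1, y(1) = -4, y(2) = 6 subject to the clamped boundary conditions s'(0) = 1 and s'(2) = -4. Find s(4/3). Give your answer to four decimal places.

Write m_i for s''(x_i). With h_i = 1, 1 and divided differences Δ_i = -3, 10, the continuity of s' gives the tridiagonal system
  1·m_0 + 4·m_1 + 1·m_2 = 6(Δ_1 - Δ_0) = 78
Clamped end conditions give two more equations: 2h_0·m_0 + h_0·m_1 = 6(Δ_0 - s'(0)) = -24 and h_1·m_1 + 2h_1·m_2 = 6(s'(2) - Δ_1) = -84.
Solving the tridiagonal system: m_0 = -34, m_1 = 44, m_2 = -64.
On [1, 2], s(x) = -4 + 6·(x - 1) + 22·(x - 1)² - 18·(x - 1)³.
With (x - 1) = 1/3: s(4/3) = -2/9.

-0.2222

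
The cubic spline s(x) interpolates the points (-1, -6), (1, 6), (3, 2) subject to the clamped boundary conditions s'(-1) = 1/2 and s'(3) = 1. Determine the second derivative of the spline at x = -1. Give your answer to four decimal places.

With M_i denoting the second derivative at x_i, h_i = 2, 2, and Δ_i = (y_(i+1) − y_i)/h_i = 6, -2:
  2·M_0 + 8·M_1 + 2·M_2 = 6(Δ_1 - Δ_0) = -48
Clamped end conditions give two more equations: 2h_0·M_0 + h_0·M_1 = 6(Δ_0 - s'(-1)) = 33 and h_1·M_1 + 2h_1·M_2 = 6(s'(3) - Δ_1) = 18.
Solving: M_0 = 115/8, M_1 = -49/4, M_2 = 85/8.

14.3750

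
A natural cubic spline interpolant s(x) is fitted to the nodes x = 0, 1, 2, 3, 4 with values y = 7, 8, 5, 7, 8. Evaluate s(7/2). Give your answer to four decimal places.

7.7612

Put σ_i = s'' at the i-th knot. Here h = (1, 1, 1, 1) and Δ = (1, -3, 2, 1), so the interior equations h_(i-1)·σ_(i-1) + 2(h_(i-1)+h_i)·σ_i + h_i·σ_(i+1) = 6(Δ_i − Δ_(i-1)) read
  1·σ_0 + 4·σ_1 + 1·σ_2 = 6(Δ_1 - Δ_0) = -24
  1·σ_1 + 4·σ_2 + 1·σ_3 = 6(Δ_2 - Δ_1) = 30
  1·σ_2 + 4·σ_3 + 1·σ_4 = 6(Δ_3 - Δ_2) = -6
Natural end conditions: σ_0 = σ_4 = 0.
Hence σ_0 = 0, σ_1 = -243/28, σ_2 = 75/7, σ_3 = -117/28, σ_4 = 0.
On [3, 4], s(x) = 7 + 67/28·(x - 3) - 117/56·(x - 3)² + 39/56·(x - 3)³.
With (x - 3) = 1/2: s(7/2) = 3477/448.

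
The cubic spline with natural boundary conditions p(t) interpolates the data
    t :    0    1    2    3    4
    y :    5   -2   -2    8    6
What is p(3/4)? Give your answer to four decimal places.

Put M_i = p'' at the i-th knot. Here h = (1, 1, 1, 1) and Δ = (-7, 0, 10, -2), so the interior equations h_(i-1)·M_(i-1) + 2(h_(i-1)+h_i)·M_i + h_i·M_(i+1) = 6(Δ_i − Δ_(i-1)) read
  1·M_0 + 4·M_1 + 1·M_2 = 6(Δ_1 - Δ_0) = 42
  1·M_1 + 4·M_2 + 1·M_3 = 6(Δ_2 - Δ_1) = 60
  1·M_2 + 4·M_3 + 1·M_4 = 6(Δ_3 - Δ_2) = -72
Natural end conditions: M_0 = M_4 = 0.
Solving: M_0 = 0, M_1 = 159/28, M_2 = 135/7, M_3 = -639/28, M_4 = 0.
On [0, 1], p(t) = 5 - 445/56·t + 0·t² + 53/56·t³.
With t = 3/4: p(3/4) = -287/512.

-0.5605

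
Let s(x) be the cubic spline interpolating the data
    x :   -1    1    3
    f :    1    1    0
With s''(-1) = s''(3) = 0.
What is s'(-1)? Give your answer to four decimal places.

0.1250

Write M_i for s''(x_i). With h_i = 2, 2 and divided differences Δ_i = 0, -1/2, the continuity of s' gives the tridiagonal system
  2·M_0 + 8·M_1 + 2·M_2 = 6(Δ_1 - Δ_0) = -3
Natural end conditions: M_0 = M_2 = 0.
Hence M_0 = 0, M_1 = -3/8, M_2 = 0.
On [-1, 1], s'(x) = b_0 + 2c_0·(x + 1) + 3d_0·(x + 1)² with b_0 = Δ_0 - h_0(2M_0 + M_1)/6 = 1/8, c_0 = M_0/2 = 0, d_0 = (M_1 - M_0)/(6h_0) = -1/32. So s'(-1) = 1/8.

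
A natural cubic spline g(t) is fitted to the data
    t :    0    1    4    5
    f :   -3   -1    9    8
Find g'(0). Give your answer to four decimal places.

With σ_i denoting the second derivative at x_i, h_i = 1, 3, 1, and Δ_i = (y_(i+1) − y_i)/h_i = 2, 10/3, -1:
  1·σ_0 + 8·σ_1 + 3·σ_2 = 6(Δ_1 - Δ_0) = 8
  3·σ_1 + 8·σ_2 + 1·σ_3 = 6(Δ_2 - Δ_1) = -26
Natural end conditions: σ_0 = σ_3 = 0.
Solving: σ_0 = 0, σ_1 = 142/55, σ_2 = -232/55, σ_3 = 0.
On [0, 1], g'(t) = b_0 + 2c_0·t + 3d_0·t² with b_0 = Δ_0 - h_0(2σ_0 + σ_1)/6 = 259/165, c_0 = σ_0/2 = 0, d_0 = (σ_1 - σ_0)/(6h_0) = 71/165. So g'(0) = 259/165.

1.5697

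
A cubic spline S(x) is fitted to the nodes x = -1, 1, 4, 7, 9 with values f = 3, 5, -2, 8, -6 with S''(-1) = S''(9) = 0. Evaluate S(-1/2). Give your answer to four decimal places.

4.0818

Put M_i = S'' at the i-th knot. Here h = (2, 3, 3, 2) and Δ = (1, -7/3, 10/3, -7), so the interior equations h_(i-1)·M_(i-1) + 2(h_(i-1)+h_i)·M_i + h_i·M_(i+1) = 6(Δ_i − Δ_(i-1)) read
  2·M_0 + 10·M_1 + 3·M_2 = 6(Δ_1 - Δ_0) = -20
  3·M_1 + 12·M_2 + 3·M_3 = 6(Δ_2 - Δ_1) = 34
  3·M_2 + 10·M_3 + 2·M_4 = 6(Δ_3 - Δ_2) = -62
Natural end conditions: M_0 = M_4 = 0.
Solving the tridiagonal system: M_0 = 0, M_1 = -633/170, M_2 = 293/51, M_3 = -1347/170, M_4 = 0.
On [-1, 1], S(x) = 3 + 381/170·(x + 1) + 0·(x + 1)² - 211/680·(x + 1)³.
With (x + 1) = 1/2: S(-1/2) = 4441/1088.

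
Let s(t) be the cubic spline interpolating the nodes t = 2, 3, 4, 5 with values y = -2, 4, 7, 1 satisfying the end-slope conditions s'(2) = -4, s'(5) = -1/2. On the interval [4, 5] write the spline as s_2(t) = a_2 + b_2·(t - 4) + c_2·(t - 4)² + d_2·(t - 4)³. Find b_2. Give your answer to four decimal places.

-4.3333

Let M_i = s''(x_i). Step sizes h_i = 1, 1, 1; slopes of the chords Δ_i = (y_(i+1) - y_i)/h_i = 6, 3, -6.
  1·M_0 + 4·M_1 + 1·M_2 = 6(Δ_1 - Δ_0) = -18
  1·M_1 + 4·M_2 + 1·M_3 = 6(Δ_2 - Δ_1) = -54
Clamped end conditions give two more equations: 2h_0·M_0 + h_0·M_1 = 6(Δ_0 - s'(2)) = 60 and h_2·M_2 + 2h_2·M_3 = 6(s'(5) - Δ_2) = 33.
Hence M_0 = 103/3, M_1 = -26/3, M_2 = -53/3, M_3 = 76/3.
On [4, 5], with s_2(t) = a_2 + b_2·(t - 4) + c_2·(t - 4)² + d_2·(t - 4)³: c_2 = M_2/2 = -53/6, d_2 = (M_3 - M_2)/(6h_2) = 43/6, b_2 = Δ_2 - h_2(2M_2 + M_3)/6 = -13/3.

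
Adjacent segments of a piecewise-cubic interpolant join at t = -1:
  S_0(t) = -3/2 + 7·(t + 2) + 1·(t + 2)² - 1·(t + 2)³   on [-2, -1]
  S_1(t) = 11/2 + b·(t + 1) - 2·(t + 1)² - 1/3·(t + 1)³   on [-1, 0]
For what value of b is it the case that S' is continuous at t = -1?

6

S_0'(t) = 7 + 2·(t + 2) - 3·(t + 2)², so S_0'(-1) = 6. On the right, S_1'(-1) = b, so b = 6.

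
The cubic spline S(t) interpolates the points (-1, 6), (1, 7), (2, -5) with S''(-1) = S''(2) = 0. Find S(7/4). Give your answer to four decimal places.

-1.5117

Let m_i = S''(x_i). Step sizes h_i = 2, 1; slopes of the chords Δ_i = (y_(i+1) - y_i)/h_i = 1/2, -12.
  2·m_0 + 6·m_1 + 1·m_2 = 6(Δ_1 - Δ_0) = -75
Natural end conditions: m_0 = m_2 = 0.
Forward elimination and back-substitution give m_0 = 0, m_1 = -25/2, m_2 = 0.
On [1, 2], S(t) = 7 - 47/6·(t - 1) - 25/4·(t - 1)² + 25/12·(t - 1)³.
With (t - 1) = 3/4: S(7/4) = -387/256.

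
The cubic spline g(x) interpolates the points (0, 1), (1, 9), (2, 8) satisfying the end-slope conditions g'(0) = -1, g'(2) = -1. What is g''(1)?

-27

With M_i denoting the second derivative at x_i, h_i = 1, 1, and Δ_i = (y_(i+1) − y_i)/h_i = 8, -1:
  1·M_0 + 4·M_1 + 1·M_2 = 6(Δ_1 - Δ_0) = -54
Clamped end conditions give two more equations: 2h_0·M_0 + h_0·M_1 = 6(Δ_0 - g'(0)) = 54 and h_1·M_1 + 2h_1·M_2 = 6(g'(2) - Δ_1) = 0.
Hence M_0 = 81/2, M_1 = -27, M_2 = 27/2.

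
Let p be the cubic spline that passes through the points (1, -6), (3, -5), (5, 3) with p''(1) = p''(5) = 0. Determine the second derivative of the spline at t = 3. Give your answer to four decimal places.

Write σ_i for p''(x_i). With h_i = 2, 2 and divided differences Δ_i = 1/2, 4, the continuity of p' gives the tridiagonal system
  2·σ_0 + 8·σ_1 + 2·σ_2 = 6(Δ_1 - Δ_0) = 21
Natural end conditions: σ_0 = σ_2 = 0.
Hence σ_0 = 0, σ_1 = 21/8, σ_2 = 0.

2.6250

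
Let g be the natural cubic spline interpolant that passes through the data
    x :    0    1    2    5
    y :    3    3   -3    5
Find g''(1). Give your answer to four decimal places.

Put m_i = g'' at the i-th knot. Here h = (1, 1, 3) and Δ = (0, -6, 8/3), so the interior equations h_(i-1)·m_(i-1) + 2(h_(i-1)+h_i)·m_i + h_i·m_(i+1) = 6(Δ_i − Δ_(i-1)) read
  1·m_0 + 4·m_1 + 1·m_2 = 6(Δ_1 - Δ_0) = -36
  1·m_1 + 8·m_2 + 3·m_3 = 6(Δ_2 - Δ_1) = 52
Natural end conditions: m_0 = m_3 = 0.
Solving: m_0 = 0, m_1 = -340/31, m_2 = 244/31, m_3 = 0.

-10.9677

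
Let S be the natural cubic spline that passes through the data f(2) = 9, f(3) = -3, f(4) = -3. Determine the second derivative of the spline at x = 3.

18

Put m_i = S'' at the i-th knot. Here h = (1, 1) and Δ = (-12, 0), so the interior equations h_(i-1)·m_(i-1) + 2(h_(i-1)+h_i)·m_i + h_i·m_(i+1) = 6(Δ_i − Δ_(i-1)) read
  1·m_0 + 4·m_1 + 1·m_2 = 6(Δ_1 - Δ_0) = 72
Natural end conditions: m_0 = m_2 = 0.
Solving the tridiagonal system: m_0 = 0, m_1 = 18, m_2 = 0.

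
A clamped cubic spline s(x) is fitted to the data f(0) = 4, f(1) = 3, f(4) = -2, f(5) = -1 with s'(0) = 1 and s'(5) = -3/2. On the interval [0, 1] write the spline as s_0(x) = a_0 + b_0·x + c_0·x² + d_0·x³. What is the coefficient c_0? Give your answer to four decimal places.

-2.7063

Write M_i for s''(x_i). With h_i = 1, 3, 1 and divided differences Δ_i = -1, -5/3, 1, the continuity of s' gives the tridiagonal system
  1·M_0 + 8·M_1 + 3·M_2 = 6(Δ_1 - Δ_0) = -4
  3·M_1 + 8·M_2 + 1·M_3 = 6(Δ_2 - Δ_1) = 16
Clamped end conditions give two more equations: 2h_0·M_0 + h_0·M_1 = 6(Δ_0 - s'(0)) = -12 and h_2·M_2 + 2h_2·M_3 = 6(s'(5) - Δ_2) = -15.
Hence M_0 = -341/63, M_1 = -74/63, M_2 = 227/63, M_3 = -586/63.
On [0, 1], with s_0(x) = a_0 + b_0·x + c_0·x² + d_0·x³: c_0 = M_0/2 = -341/126, d_0 = (M_1 - M_0)/(6h_0) = 89/126, b_0 = Δ_0 - h_0(2M_0 + M_1)/6 = 1.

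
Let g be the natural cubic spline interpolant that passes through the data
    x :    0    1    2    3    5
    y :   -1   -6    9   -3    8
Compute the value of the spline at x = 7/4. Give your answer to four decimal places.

With σ_i denoting the second derivative at x_i, h_i = 1, 1, 1, 2, and Δ_i = (y_(i+1) − y_i)/h_i = -5, 15, -12, 11/2:
  1·σ_0 + 4·σ_1 + 1·σ_2 = 6(Δ_1 - Δ_0) = 120
  1·σ_1 + 4·σ_2 + 1·σ_3 = 6(Δ_2 - Δ_1) = -162
  1·σ_2 + 6·σ_3 + 2·σ_4 = 6(Δ_3 - Δ_2) = 105
Natural end conditions: σ_0 = σ_4 = 0.
Forward elimination and back-substitution give σ_0 = 0, σ_1 = 3837/86, σ_2 = -2514/43, σ_3 = 2343/86, σ_4 = 0.
On [1, 2], g(x) = -6 + 849/86·(x - 1) + 3837/172·(x - 1)² - 2955/172·(x - 1)³.
With (x - 1) = 3/4: g(7/4) = 73803/11008.

6.7045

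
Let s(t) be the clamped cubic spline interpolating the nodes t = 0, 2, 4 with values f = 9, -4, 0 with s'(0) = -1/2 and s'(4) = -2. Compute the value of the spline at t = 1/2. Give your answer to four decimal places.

Let m_i = s''(x_i). Step sizes h_i = 2, 2; slopes of the chords Δ_i = (y_(i+1) - y_i)/h_i = -13/2, 2.
  2·m_0 + 8·m_1 + 2·m_2 = 6(Δ_1 - Δ_0) = 51
Clamped end conditions give two more equations: 2h_0·m_0 + h_0·m_1 = 6(Δ_0 - s'(0)) = -36 and h_1·m_1 + 2h_1·m_2 = 6(s'(4) - Δ_1) = -24.
Solving the tridiagonal system: m_0 = -63/4, m_1 = 27/2, m_2 = -51/4.
On [0, 2], s(t) = 9 - 1/2·t - 63/8·t² + 39/16·t³.
With t = 1/2: s(1/2) = 907/128.

7.0859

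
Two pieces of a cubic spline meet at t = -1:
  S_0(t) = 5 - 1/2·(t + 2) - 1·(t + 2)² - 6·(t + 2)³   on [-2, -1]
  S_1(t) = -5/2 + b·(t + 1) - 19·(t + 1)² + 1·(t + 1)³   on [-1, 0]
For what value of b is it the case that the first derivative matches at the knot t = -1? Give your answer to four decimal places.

-20.5000

S_0'(t) = -1/2 - 2·(t + 2) - 18·(t + 2)², so S_0'(-1) = -41/2. On the right, S_1'(-1) = b, so b = -41/2.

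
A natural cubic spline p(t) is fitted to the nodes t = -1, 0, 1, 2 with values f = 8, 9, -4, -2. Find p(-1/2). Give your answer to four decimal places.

Put m_i = p'' at the i-th knot. Here h = (1, 1, 1) and Δ = (1, -13, 2), so the interior equations h_(i-1)·m_(i-1) + 2(h_(i-1)+h_i)·m_i + h_i·m_(i+1) = 6(Δ_i − Δ_(i-1)) read
  1·m_0 + 4·m_1 + 1·m_2 = 6(Δ_1 - Δ_0) = -84
  1·m_1 + 4·m_2 + 1·m_3 = 6(Δ_2 - Δ_1) = 90
Natural end conditions: m_0 = m_3 = 0.
Solving the tridiagonal system: m_0 = 0, m_1 = -142/5, m_2 = 148/5, m_3 = 0.
On [-1, 0], p(t) = 8 + 86/15·(t + 1) + 0·(t + 1)² - 71/15·(t + 1)³.
With (t + 1) = 1/2: p(-1/2) = 411/40.

10.2750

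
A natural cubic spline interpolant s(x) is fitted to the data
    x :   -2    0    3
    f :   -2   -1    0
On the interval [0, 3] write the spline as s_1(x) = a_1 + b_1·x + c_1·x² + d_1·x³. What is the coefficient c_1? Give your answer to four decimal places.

Let m_i = s''(x_i). Step sizes h_i = 2, 3; slopes of the chords Δ_i = (y_(i+1) - y_i)/h_i = 1/2, 1/3.
  2·m_0 + 10·m_1 + 3·m_2 = 6(Δ_1 - Δ_0) = -1
Natural end conditions: m_0 = m_2 = 0.
Hence m_0 = 0, m_1 = -1/10, m_2 = 0.
On [0, 3], with s_1(x) = a_1 + b_1·x + c_1·x² + d_1·x³: c_1 = m_1/2 = -1/20, d_1 = (m_2 - m_1)/(6h_1) = 1/180, b_1 = Δ_1 - h_1(2m_1 + m_2)/6 = 13/30.

-0.0500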